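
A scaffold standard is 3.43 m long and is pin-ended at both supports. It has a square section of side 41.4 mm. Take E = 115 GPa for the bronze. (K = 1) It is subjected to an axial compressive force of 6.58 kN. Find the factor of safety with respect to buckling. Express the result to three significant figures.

n ≈ 3.59

I = a⁴/12 = 41.4⁴/12 = 2.448×10^5 mm⁴
I = 2.448×10^5 mm⁴ = 2.448×10^-7 m⁴
Effective length L_e = K·L = 1 × 3.43 = 3.430 m
P_cr = π²EI / L_e² = π² × 115×10⁹ × 2.448×10^-7 / 3.430² = 2.362×10^4 N
Factor of safety n = P_cr / P = 23.617 / 6.58 = 3.59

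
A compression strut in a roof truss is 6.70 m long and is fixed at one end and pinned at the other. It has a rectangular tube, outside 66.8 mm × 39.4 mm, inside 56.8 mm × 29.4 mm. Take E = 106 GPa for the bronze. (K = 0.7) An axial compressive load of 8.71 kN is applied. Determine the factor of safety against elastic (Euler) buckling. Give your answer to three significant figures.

Weak-axis I_min = (h_o·b_o³ − h_i·b_i³)/12 with b_o = 39.4, b_i = 29.40 mm (shorter outer/inner sides).
I_min = (66.8×39.4³ − 56.80×29.40³)/12 = 2.202×10^5 mm⁴
I = 2.202×10^5 mm⁴ = 2.202×10^-7 m⁴
Effective length L_e = K·L = 0.7 × 6.70 = 4.690 m
P_cr = π²EI / L_e² = π² × 106×10⁹ × 2.202×10^-7 / 4.690² = 1.047×10^4 N
Factor of safety n = P_cr / P = 10.473 / 8.71 = 1.20

n ≈ 1.20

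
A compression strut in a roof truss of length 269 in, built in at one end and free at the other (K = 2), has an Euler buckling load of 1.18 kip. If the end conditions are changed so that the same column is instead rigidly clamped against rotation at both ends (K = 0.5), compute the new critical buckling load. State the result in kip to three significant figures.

P_cr ∝ 1/K², so P_cr,new = P_cr,old × (K_old/K_new)² = 1.18 × (2/0.5)²
= 1.18 × 16.00 = 18.9 kip

P_cr ≈ 18.9 kip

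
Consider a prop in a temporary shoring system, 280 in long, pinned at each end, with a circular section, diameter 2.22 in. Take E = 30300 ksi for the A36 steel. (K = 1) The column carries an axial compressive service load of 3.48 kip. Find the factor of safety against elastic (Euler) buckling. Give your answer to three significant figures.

n ≈ 1.31

I = πd⁴/64 = π×2.22⁴/64 = 1.192 in⁴
Effective length L_e = K·L = 1 × 280 = 280.0 in
P_cr = π²EI / L_e² = π² × 30300×10³ × 1.192 / 280.0² = 4.548×10^3 lb
Factor of safety n = P_cr / P = 4.5479 / 3.48 = 1.31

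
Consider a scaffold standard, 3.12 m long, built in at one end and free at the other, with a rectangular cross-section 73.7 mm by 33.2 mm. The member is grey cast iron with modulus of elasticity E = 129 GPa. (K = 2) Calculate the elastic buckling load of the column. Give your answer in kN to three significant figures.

Buckling occurs about the weak axis: I_min = h·b³/12 with b = 33.2 mm (the shorter side).
I_min = 73.7×33.2³/12 = 2.248×10^5 mm⁴
I = 2.248×10^5 mm⁴ = 2.248×10^-7 m⁴
Effective length L_e = K·L = 2 × 3.12 = 6.240 m
P_cr = π²EI / L_e² = π² × 129×10⁹ × 2.248×10^-7 / 6.240² = 7.349×10^3 N

P_cr ≈ 7.35 kN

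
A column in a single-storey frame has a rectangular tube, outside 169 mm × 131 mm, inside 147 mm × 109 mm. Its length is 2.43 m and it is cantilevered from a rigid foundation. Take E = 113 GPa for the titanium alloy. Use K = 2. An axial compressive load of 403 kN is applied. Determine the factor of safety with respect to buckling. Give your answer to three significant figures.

n ≈ 1.85

Weak-axis I_min = (h_o·b_o³ − h_i·b_i³)/12 with b_o = 131, b_i = 109.0 mm (shorter outer/inner sides).
I_min = (169×131³ − 147.0×109.0³)/12 = 1.580×10^7 mm⁴
I = 1.580×10^7 mm⁴ = 1.580×10^-5 m⁴
Effective length L_e = K·L = 2 × 2.43 = 4.860 m
P_cr = π²EI / L_e² = π² × 113×10⁹ × 1.580×10^-5 / 4.860² = 7.459×10^5 N
Factor of safety n = P_cr / P = 745.88 / 403 = 1.85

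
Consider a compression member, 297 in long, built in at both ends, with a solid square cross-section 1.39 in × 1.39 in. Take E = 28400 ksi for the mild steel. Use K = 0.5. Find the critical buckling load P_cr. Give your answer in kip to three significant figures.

P_cr ≈ 3.95 kip

I = a⁴/12 = 1.39⁴/12 = 0.3111 in⁴
Effective length L_e = K·L = 0.5 × 297 = 148.5 in
P_cr = π²EI / L_e² = π² × 28400×10³ × 0.3111 / 148.5² = 3.954×10^3 lb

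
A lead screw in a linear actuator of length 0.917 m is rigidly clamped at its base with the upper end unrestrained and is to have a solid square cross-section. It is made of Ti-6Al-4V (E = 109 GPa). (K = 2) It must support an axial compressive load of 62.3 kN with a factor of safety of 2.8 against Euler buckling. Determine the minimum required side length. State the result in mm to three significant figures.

a ≈ 50.6 mm

Required P_cr = n·P = 2.8 × 62.3 = 174.4 kN
L_e = K·L = 2 × 0.917 = 1.834 m
Required I = P_cr·L_e²/(π²E) = 1.744×10^5 × 1.834² / (π² × 1.09×10^11) = 5.454×10^-7 m⁴
I_req = 5.454×10^5 mm⁴
Solid square: I = a⁴/12  ⇒  a = (12I)^(1/4) = (12×5.454×10^5)^(1/4) = 50.6 mm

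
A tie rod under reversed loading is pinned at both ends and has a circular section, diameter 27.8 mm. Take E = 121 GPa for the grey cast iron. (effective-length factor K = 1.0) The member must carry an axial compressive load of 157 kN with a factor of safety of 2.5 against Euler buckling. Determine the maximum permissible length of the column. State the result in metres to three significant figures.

I = πd⁴/64 = π×27.8⁴/64 = 2.932×10^4 mm⁴
I = 2.932×10^-8 m⁴
Required critical load P_cr = n·P = 2.5 × 157 = 392.5 kN = 3.925×10^5 N
From P_cr = π²EI/(K·L)²:  L = (1/K)·√(π²EI/P_cr) = (1/1)·√(π²×1.21×10^11×2.932×10^-8/3.925×10^5)
L = 0.299 m

L_max ≈ 0.299 m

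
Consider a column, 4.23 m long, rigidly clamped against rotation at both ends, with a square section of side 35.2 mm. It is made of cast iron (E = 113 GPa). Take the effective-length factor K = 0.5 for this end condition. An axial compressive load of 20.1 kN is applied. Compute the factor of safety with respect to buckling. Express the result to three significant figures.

n ≈ 1.59

I = a⁴/12 = 35.2⁴/12 = 1.279×10^5 mm⁴
I = 1.279×10^5 mm⁴ = 1.279×10^-7 m⁴
Effective length L_e = K·L = 0.5 × 4.23 = 2.115 m
P_cr = π²EI / L_e² = π² × 113×10⁹ × 1.279×10^-7 / 2.115² = 3.190×10^4 N
Factor of safety n = P_cr / P = 31.897 / 20.1 = 1.59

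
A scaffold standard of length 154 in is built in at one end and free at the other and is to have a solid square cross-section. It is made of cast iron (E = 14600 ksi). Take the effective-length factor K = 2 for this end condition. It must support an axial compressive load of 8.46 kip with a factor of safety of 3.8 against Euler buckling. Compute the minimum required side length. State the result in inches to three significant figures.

Required P_cr = n·P = 3.8 × 8.46 = 32.15 kip
L_e = K·L = 2 × 154 = 308.0 in
Required I = P_cr·L_e²/(π²E) = 3.215×10^4 × 308.0² / (π² × 1.46×10^7) = 21.16 in⁴
Solid square: I = a⁴/12  ⇒  a = (12I)^(1/4) = (12×21.16)^(1/4) = 3.99 in

a ≈ 3.99 in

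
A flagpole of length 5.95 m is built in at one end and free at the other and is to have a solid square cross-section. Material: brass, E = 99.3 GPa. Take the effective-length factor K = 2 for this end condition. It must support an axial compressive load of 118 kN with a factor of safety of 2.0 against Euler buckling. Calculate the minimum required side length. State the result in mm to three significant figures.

Required P_cr = n·P = 2.0 × 118 = 236.0 kN
L_e = K·L = 2 × 5.95 = 11.90 m
Required I = P_cr·L_e²/(π²E) = 2.360×10^5 × 11.90² / (π² × 9.93×10^10) = 3.410×10^-5 m⁴
I_req = 3.410×10^7 mm⁴
Solid square: I = a⁴/12  ⇒  a = (12I)^(1/4) = (12×3.410×10^7)^(1/4) = 142 mm

a ≈ 142 mm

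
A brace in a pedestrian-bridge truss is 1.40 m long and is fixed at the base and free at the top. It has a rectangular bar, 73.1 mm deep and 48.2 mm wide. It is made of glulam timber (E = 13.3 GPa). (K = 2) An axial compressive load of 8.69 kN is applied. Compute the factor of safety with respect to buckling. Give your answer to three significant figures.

Buckling occurs about the weak axis: I_min = h·b³/12 with b = 48.2 mm (the shorter side).
I_min = 73.1×48.2³/12 = 6.821×10^5 mm⁴
I = 6.821×10^5 mm⁴ = 6.821×10^-7 m⁴
Effective length L_e = K·L = 2 × 1.40 = 2.800 m
P_cr = π²EI / L_e² = π² × 13.3×10⁹ × 6.821×10^-7 / 2.800² = 1.142×10^4 N
Factor of safety n = P_cr / P = 11.421 / 8.69 = 1.31

n ≈ 1.31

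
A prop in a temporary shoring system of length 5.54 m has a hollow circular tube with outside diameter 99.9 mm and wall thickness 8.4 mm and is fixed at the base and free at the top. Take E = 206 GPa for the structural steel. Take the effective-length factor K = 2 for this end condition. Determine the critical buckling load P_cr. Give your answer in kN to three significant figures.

Inner diameter d_i = 99.9 − 2×8.4 = 83.10 mm
I = π(d_o⁴ − d_i⁴)/64 = π(99.9⁴ − 83.10⁴)/64 = 2.548×10^6 mm⁴
I = 2.548×10^6 mm⁴ = 2.548×10^-6 m⁴
Effective length L_e = K·L = 2 × 5.54 = 11.08 m
P_cr = π²EI / L_e² = π² × 206×10⁹ × 2.548×10^-6 / 11.08² = 4.220×10^4 N

P_cr ≈ 42.2 kN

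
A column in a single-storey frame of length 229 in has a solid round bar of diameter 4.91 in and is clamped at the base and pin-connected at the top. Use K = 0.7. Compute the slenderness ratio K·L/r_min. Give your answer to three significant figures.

λ ≈ 131

For a solid circle r = d/4 = 4.91/4 = 1.228 in
L_e = K·L = 0.7 × 229 = 160.3 in
λ = L_e / r_min = 160.30 / 1.228 = 131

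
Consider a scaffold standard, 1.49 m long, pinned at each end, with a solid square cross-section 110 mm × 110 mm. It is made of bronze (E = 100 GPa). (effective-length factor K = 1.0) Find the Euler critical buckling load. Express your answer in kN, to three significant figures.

P_cr ≈ 5420 kN

I = a⁴/12 = 110⁴/12 = 1.220×10^7 mm⁴
I = 1.220×10^7 mm⁴ = 1.220×10^-5 m⁴
Effective length L_e = K·L = 1 × 1.49 = 1.490 m
P_cr = π²EI / L_e² = π² × 100×10⁹ × 1.220×10^-5 / 1.490² = 5.424×10^6 N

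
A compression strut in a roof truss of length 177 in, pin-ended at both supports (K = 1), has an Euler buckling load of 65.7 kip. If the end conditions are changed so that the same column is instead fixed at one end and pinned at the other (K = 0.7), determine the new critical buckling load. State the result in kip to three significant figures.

P_cr ≈ 134 kip

P_cr ∝ 1/K², so P_cr,new = P_cr,old × (K_old/K_new)² = 65.7 × (1/0.7)²
= 65.7 × 2.041 = 134 kip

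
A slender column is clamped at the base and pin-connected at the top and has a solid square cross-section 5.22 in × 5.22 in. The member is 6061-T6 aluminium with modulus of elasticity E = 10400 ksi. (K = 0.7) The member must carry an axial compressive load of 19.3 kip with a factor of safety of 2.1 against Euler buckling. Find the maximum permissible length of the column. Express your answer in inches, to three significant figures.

I = a⁴/12 = 5.22⁴/12 = 61.87 in⁴
Required critical load P_cr = n·P = 2.1 × 19.3 = 40.53 kip = 4.053×10^4 lb
From P_cr = π²EI/(K·L)²:  L = (1/K)·√(π²EI/P_cr) = (1/0.7)·√(π²×1.04×10^7×61.87/4.053×10^4)
L = 565 in

L_max ≈ 565 in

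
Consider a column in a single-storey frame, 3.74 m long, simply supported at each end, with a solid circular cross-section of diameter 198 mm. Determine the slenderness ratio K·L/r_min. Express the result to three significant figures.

For a solid circle r = d/4 = 198/4 = 49.50 mm
L_e = K·L = 1 × 3.74 m = 3.740 m = 3740.0 mm
λ = L_e / r_min = 3740.0 / 49.50 = 75.6

λ ≈ 75.6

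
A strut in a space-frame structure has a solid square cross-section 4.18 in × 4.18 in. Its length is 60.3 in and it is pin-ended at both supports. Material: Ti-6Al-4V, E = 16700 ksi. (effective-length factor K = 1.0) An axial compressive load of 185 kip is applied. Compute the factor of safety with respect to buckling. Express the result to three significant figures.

I = a⁴/12 = 4.18⁴/12 = 25.44 in⁴
Effective length L_e = K·L = 1 × 60.3 = 60.30 in
P_cr = π²EI / L_e² = π² × 16700×10³ × 25.44 / 60.30² = 1.153×10^6 lb
Factor of safety n = P_cr / P = 1153.2 / 185 = 6.23

n ≈ 6.23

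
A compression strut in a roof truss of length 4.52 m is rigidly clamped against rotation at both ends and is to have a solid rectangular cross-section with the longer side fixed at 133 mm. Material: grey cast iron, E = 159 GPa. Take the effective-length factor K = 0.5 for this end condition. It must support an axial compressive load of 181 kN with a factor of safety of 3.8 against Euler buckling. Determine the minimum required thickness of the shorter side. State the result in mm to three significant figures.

b ≈ 58.7 mm

Required P_cr = n·P = 3.8 × 181 = 687.8 kN
L_e = K·L = 0.5 × 4.52 = 2.260 m
Required I = P_cr·L_e²/(π²E) = 6.878×10^5 × 2.260² / (π² × 1.59×10^11) = 2.239×10^-6 m⁴
I_req = 2.239×10^6 mm⁴
Rectangle, weak axis: I_min = h·b³/12 with h = 133 mm fixed  ⇒  b = (12I/h)^(1/3) = 58.7 mm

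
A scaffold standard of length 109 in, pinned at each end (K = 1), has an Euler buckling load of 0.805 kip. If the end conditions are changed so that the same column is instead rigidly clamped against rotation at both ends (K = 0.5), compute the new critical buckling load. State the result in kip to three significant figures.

P_cr ≈ 3.22 kip

P_cr ∝ 1/K², so P_cr,new = P_cr,old × (K_old/K_new)² = 0.805 × (1/0.5)²
= 0.805 × 4.000 = 3.22 kip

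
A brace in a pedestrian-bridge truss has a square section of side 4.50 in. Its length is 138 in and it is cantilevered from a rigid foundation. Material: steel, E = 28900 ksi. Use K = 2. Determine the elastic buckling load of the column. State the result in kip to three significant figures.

I = a⁴/12 = 4.50⁴/12 = 34.17 in⁴
Effective length L_e = K·L = 2 × 138 = 276.0 in
P_cr = π²EI / L_e² = π² × 28900×10³ × 34.17 / 276.0² = 1.280×10^5 lb

P_cr ≈ 128 kip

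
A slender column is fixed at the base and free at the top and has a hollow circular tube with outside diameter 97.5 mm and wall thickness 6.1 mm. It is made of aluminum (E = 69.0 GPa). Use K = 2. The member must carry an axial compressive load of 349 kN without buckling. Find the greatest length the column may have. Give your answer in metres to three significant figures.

L_max ≈ 0.947 m

Inner diameter d_i = 97.5 − 2×6.1 = 85.30 mm
I = π(d_o⁴ − d_i⁴)/64 = π(97.5⁴ − 85.30⁴)/64 = 1.837×10^6 mm⁴
I = 1.837×10^-6 m⁴
At the buckling limit P_cr = P = 3.490×10^5 N
From P_cr = π²EI/(K·L)²:  L = (1/K)·√(π²EI/P_cr) = (1/2)·√(π²×6.90×10^10×1.837×10^-6/3.490×10^5)
L = 0.947 m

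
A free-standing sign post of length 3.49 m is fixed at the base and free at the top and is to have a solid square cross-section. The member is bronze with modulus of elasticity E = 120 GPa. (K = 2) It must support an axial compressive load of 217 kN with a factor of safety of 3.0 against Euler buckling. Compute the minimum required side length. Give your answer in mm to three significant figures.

Required P_cr = n·P = 3.0 × 217 = 651.0 kN
L_e = K·L = 2 × 3.49 = 6.980 m
Required I = P_cr·L_e²/(π²E) = 6.510×10^5 × 6.980² / (π² × 1.20×10^11) = 2.678×10^-5 m⁴
I_req = 2.678×10^7 mm⁴
Solid square: I = a⁴/12  ⇒  a = (12I)^(1/4) = (12×2.678×10^7)^(1/4) = 134 mm

a ≈ 134 mm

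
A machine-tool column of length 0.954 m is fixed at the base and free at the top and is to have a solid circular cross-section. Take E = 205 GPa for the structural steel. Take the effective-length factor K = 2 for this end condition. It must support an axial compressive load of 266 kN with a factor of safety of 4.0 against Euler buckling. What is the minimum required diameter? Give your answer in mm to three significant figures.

d ≈ 79.0 mm

Required P_cr = n·P = 4.0 × 266 = 1064 kN
L_e = K·L = 2 × 0.954 = 1.908 m
Required I = P_cr·L_e²/(π²E) = 1.064×10^6 × 1.908² / (π² × 2.05×10^11) = 1.914×10^-6 m⁴
I_req = 1.914×10^6 mm⁴
Solid circle: I = πd⁴/64  ⇒  d = (64I/π)^(1/4) = (64×1.914×10^6/π)^(1/4) = 79.0 mm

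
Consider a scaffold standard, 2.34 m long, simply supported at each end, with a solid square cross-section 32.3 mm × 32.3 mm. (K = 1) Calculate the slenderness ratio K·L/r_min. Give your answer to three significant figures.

λ ≈ 251

For a square r = a/√12 = 32.3/√12 = 9.324 mm
L_e = K·L = 1 × 2.34 m = 2.340 m = 2340.0 mm
λ = L_e / r_min = 2340.0 / 9.324 = 251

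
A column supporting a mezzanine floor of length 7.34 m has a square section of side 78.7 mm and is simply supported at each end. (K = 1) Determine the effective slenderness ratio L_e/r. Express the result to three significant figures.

λ ≈ 323

I = a⁴/12 = 78.7⁴/12 = 3.197×10^6 mm⁴
A = 6.194×10^3 mm²;  r_min = √(I/A) = √(3.197×10^6/6.194×10^3) = 22.72 mm
L_e = K·L = 1 × 7.34 m = 7.340 m = 7340.0 mm
λ = L_e / r_min = 7340.0 / 22.72 = 323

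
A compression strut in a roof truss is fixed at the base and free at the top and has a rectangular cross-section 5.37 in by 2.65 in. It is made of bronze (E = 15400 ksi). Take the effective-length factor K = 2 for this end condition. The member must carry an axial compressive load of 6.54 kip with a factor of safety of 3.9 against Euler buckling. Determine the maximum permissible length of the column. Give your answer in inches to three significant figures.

L_max ≈ 111 in

Buckling occurs about the weak axis: I_min = h·b³/12 with b = 2.65 in (the shorter side).
I_min = 5.37×2.65³/12 = 8.328 in⁴
Required critical load P_cr = n·P = 3.9 × 6.54 = 25.51 kip = 2.551×10^4 lb
From P_cr = π²EI/(K·L)²:  L = (1/K)·√(π²EI/P_cr) = (1/2)·√(π²×1.54×10^7×8.328/2.551×10^4)
L = 111 in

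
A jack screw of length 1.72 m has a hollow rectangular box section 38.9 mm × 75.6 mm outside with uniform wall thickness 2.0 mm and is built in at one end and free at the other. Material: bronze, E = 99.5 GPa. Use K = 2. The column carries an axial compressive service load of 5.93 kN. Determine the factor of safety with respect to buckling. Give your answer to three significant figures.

Inner dimensions: h_i = 75.6 − 2×2.0 = 71.60 mm, b_i = 38.9 − 2×2.0 = 34.90 mm
Weak-axis I_min = (h_o·b_o³ − h_i·b_i³)/12 with b_o = 38.9, b_i = 34.90 mm (shorter outer/inner sides).
I_min = (75.6×38.9³ − 71.60×34.90³)/12 = 1.172×10^5 mm⁴
I = 1.172×10^5 mm⁴ = 1.172×10^-7 m⁴
Effective length L_e = K·L = 2 × 1.72 = 3.440 m
P_cr = π²EI / L_e² = π² × 99.5×10⁹ × 1.172×10^-7 / 3.440² = 9.727×10^3 N
Factor of safety n = P_cr / P = 9.7267 / 5.93 = 1.64

n ≈ 1.64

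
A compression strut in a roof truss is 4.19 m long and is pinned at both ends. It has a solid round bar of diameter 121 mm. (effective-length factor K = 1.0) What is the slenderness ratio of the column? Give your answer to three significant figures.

λ ≈ 139

I = πd⁴/64 = π×121⁴/64 = 1.052×10^7 mm⁴
A = 1.150×10^4 mm²;  r_min = √(I/A) = √(1.052×10^7/1.150×10^4) = 30.25 mm
L_e = K·L = 1 × 4.19 m = 4.190 m = 4190.0 mm
λ = L_e / r_min = 4190.0 / 30.25 = 139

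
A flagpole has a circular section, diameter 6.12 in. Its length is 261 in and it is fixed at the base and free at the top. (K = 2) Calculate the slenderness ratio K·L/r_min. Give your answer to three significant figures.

For a solid circle r = d/4 = 6.12/4 = 1.530 in
L_e = K·L = 2 × 261 = 522.0 in
λ = L_e / r_min = 522.00 / 1.530 = 341

λ ≈ 341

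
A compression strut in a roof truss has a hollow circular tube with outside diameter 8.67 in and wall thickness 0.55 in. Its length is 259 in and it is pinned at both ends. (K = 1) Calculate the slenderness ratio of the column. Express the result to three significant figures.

λ ≈ 90.0

Inner diameter d_i = 8.67 − 2×0.55 = 7.570 in
I = π(d_o⁴ − d_i⁴)/64 = π(8.67⁴ − 7.570⁴)/64 = 116.2 in⁴
A = 14.03 in²;  r_min = √(I/A) = √(116.2/14.03) = 2.877 in
L_e = K·L = 1 × 259 = 259.0 in
λ = L_e / r_min = 259.00 / 2.877 = 90.0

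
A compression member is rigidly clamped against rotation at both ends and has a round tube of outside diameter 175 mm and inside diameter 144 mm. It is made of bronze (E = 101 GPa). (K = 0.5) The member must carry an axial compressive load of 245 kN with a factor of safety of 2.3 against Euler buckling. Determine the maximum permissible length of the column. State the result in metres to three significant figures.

L_max ≈ 13.3 m

d_o = 175 mm, d_i = 144 mm
I = π(d_o⁴ − d_i⁴)/64 = π(175⁴ − 144.0⁴)/64 = 2.493×10^7 mm⁴
I = 2.493×10^-5 m⁴
Required critical load P_cr = n·P = 2.3 × 245 = 563.5 kN = 5.635×10^5 N
From P_cr = π²EI/(K·L)²:  L = (1/K)·√(π²EI/P_cr) = (1/0.5)·√(π²×1.01×10^11×2.493×10^-5/5.635×10^5)
L = 13.3 m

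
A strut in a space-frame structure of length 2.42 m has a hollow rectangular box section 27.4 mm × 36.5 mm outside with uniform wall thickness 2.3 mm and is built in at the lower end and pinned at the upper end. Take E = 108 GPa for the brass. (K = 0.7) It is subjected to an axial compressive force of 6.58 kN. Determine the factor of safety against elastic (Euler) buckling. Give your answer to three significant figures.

Inner dimensions: h_i = 36.5 − 2×2.3 = 31.90 mm, b_i = 27.4 − 2×2.3 = 22.80 mm
Weak-axis I_min = (h_o·b_o³ − h_i·b_i³)/12 with b_o = 27.4, b_i = 22.80 mm (shorter outer/inner sides).
I_min = (36.5×27.4³ − 31.90×22.80³)/12 = 3.106×10^4 mm⁴
I = 3.106×10^4 mm⁴ = 3.106×10^-8 m⁴
Effective length L_e = K·L = 0.7 × 2.42 = 1.694 m
P_cr = π²EI / L_e² = π² × 108×10⁹ × 3.106×10^-8 / 1.694² = 1.154×10^4 N
Factor of safety n = P_cr / P = 11.538 / 6.58 = 1.75

n ≈ 1.75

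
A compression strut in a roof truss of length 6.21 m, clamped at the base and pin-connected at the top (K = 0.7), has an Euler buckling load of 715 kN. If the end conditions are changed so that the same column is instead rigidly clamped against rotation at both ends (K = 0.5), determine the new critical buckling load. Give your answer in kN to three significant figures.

P_cr ∝ 1/K², so P_cr,new = P_cr,old × (K_old/K_new)² = 715 × (0.7/0.5)²
= 715 × 1.960 = 1400 kN

P_cr ≈ 1400 kN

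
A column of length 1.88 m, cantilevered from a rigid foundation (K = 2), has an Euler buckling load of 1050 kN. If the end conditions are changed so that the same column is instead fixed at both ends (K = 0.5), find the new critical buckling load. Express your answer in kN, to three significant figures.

P_cr ∝ 1/K², so P_cr,new = P_cr,old × (K_old/K_new)² = 1050 × (2/0.5)²
= 1050 × 16.00 = 16800 kN

P_cr ≈ 16800 kN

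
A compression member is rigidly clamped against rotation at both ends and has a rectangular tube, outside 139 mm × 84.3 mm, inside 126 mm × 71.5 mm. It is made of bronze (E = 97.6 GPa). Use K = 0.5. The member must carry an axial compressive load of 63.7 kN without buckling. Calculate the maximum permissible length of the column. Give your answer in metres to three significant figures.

L_max ≈ 13.7 m

Weak-axis I_min = (h_o·b_o³ − h_i·b_i³)/12 with b_o = 84.3, b_i = 71.50 mm (shorter outer/inner sides).
I_min = (139×84.3³ − 126.0×71.50³)/12 = 3.101×10^6 mm⁴
I = 3.101×10^-6 m⁴
At the buckling limit P_cr = P = 6.370×10^4 N
From P_cr = π²EI/(K·L)²:  L = (1/K)·√(π²EI/P_cr) = (1/0.5)·√(π²×9.76×10^10×3.101×10^-6/6.370×10^4)
L = 13.7 m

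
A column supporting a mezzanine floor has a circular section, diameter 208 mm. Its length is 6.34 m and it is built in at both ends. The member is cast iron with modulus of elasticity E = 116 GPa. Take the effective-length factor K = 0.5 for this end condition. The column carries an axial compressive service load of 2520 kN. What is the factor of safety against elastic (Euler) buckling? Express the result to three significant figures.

n ≈ 4.15

I = πd⁴/64 = π×208⁴/64 = 9.188×10^7 mm⁴
I = 9.188×10^7 mm⁴ = 9.188×10^-5 m⁴
Effective length L_e = K·L = 0.5 × 6.34 = 3.170 m
P_cr = π²EI / L_e² = π² × 116×10⁹ × 9.188×10^-5 / 3.170² = 1.047×10^7 N
Factor of safety n = P_cr / P = 10468 / 2520 = 4.15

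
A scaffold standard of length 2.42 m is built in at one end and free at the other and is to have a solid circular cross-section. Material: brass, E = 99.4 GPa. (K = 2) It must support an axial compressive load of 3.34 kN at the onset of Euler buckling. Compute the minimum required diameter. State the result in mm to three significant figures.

d ≈ 35.7 mm

L_e = K·L = 2 × 2.42 = 4.840 m
Required I = P_cr·L_e²/(π²E) = 3.340×10^3 × 4.840² / (π² × 9.94×10^10) = 7.975×10^-8 m⁴
I_req = 7.975×10^4 mm⁴
Solid circle: I = πd⁴/64  ⇒  d = (64I/π)^(1/4) = (64×7.975×10^4/π)^(1/4) = 35.7 mm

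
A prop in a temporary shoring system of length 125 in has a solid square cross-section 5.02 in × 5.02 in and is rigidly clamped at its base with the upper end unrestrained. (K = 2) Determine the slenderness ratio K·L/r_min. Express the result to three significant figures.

λ ≈ 173

I = a⁴/12 = 5.02⁴/12 = 52.92 in⁴
A = 25.20 in²;  r_min = √(I/A) = √(52.92/25.20) = 1.449 in
L_e = K·L = 2 × 125 = 250.0 in
λ = L_e / r_min = 250.00 / 1.449 = 173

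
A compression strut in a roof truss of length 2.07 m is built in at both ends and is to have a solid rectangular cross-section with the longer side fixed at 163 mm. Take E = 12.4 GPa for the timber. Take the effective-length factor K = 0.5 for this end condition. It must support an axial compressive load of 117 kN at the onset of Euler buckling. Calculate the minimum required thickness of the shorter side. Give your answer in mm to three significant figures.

L_e = K·L = 0.5 × 2.07 = 1.035 m
Required I = P_cr·L_e²/(π²E) = 1.170×10^5 × 1.035² / (π² × 1.24×10^10) = 1.024×10^-6 m⁴
I_req = 1.024×10^6 mm⁴
Rectangle, weak axis: I_min = h·b³/12 with h = 163 mm fixed  ⇒  b = (12I/h)^(1/3) = 42.2 mm

b ≈ 42.2 mm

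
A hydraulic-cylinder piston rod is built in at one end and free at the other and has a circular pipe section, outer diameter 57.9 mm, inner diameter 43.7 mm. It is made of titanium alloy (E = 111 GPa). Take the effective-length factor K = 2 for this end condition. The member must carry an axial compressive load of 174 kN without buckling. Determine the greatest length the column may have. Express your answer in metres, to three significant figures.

L_max ≈ 0.766 m

d_o = 57.9 mm, d_i = 43.7 mm
I = π(d_o⁴ − d_i⁴)/64 = π(57.9⁴ − 43.70⁴)/64 = 3.727×10^5 mm⁴
I = 3.727×10^-7 m⁴
At the buckling limit P_cr = P = 1.740×10^5 N
From P_cr = π²EI/(K·L)²:  L = (1/K)·√(π²EI/P_cr) = (1/2)·√(π²×1.11×10^11×3.727×10^-7/1.740×10^5)
L = 0.766 m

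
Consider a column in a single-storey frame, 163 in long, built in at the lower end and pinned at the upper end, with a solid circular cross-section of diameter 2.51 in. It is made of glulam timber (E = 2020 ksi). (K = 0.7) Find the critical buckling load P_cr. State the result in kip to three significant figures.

P_cr ≈ 2.98 kip

I = πd⁴/64 = π×2.51⁴/64 = 1.948 in⁴
Effective length L_e = K·L = 0.7 × 163 = 114.1 in
P_cr = π²EI / L_e² = π² × 2020×10³ × 1.948 / 114.1² = 2.984×10^3 lb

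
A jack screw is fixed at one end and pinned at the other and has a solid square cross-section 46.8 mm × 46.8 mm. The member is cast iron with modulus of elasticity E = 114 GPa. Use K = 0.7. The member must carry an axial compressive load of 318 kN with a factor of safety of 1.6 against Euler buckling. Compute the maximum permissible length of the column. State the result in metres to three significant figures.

I = a⁴/12 = 46.8⁴/12 = 3.998×10^5 mm⁴
I = 3.998×10^-7 m⁴
Required critical load P_cr = n·P = 1.6 × 318 = 508.8 kN = 5.088×10^5 N
From P_cr = π²EI/(K·L)²:  L = (1/K)·√(π²EI/P_cr) = (1/0.7)·√(π²×1.14×10^11×3.998×10^-7/5.088×10^5)
L = 1.34 m

L_max ≈ 1.34 m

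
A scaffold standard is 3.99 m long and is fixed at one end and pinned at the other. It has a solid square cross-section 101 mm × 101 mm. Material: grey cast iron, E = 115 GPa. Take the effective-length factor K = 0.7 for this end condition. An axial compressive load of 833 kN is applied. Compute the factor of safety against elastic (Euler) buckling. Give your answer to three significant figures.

I = a⁴/12 = 101⁴/12 = 8.672×10^6 mm⁴
I = 8.672×10^6 mm⁴ = 8.672×10^-6 m⁴
Effective length L_e = K·L = 0.7 × 3.99 = 2.793 m
P_cr = π²EI / L_e² = π² × 115×10⁹ × 8.672×10^-6 / 2.793² = 1.262×10^6 N
Factor of safety n = P_cr / P = 1261.7 / 833 = 1.51

n ≈ 1.51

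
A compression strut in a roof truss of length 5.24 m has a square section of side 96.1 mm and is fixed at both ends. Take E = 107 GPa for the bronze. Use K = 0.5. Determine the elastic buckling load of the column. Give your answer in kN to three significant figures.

P_cr ≈ 1090 kN

I = a⁴/12 = 96.1⁴/12 = 7.107×10^6 mm⁴
I = 7.107×10^6 mm⁴ = 7.107×10^-6 m⁴
Effective length L_e = K·L = 0.5 × 5.24 = 2.620 m
P_cr = π²EI / L_e² = π² × 107×10⁹ × 7.107×10^-6 / 2.620² = 1.093×10^6 N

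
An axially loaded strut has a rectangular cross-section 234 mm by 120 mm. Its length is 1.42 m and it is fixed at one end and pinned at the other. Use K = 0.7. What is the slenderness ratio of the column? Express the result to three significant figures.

For a rectangle r_min = b/√12 = 120/√12 = 34.64 mm
L_e = K·L = 0.7 × 1.42 m = 0.9940 m = 994.00 mm
λ = L_e / r_min = 994.00 / 34.64 = 28.7

λ ≈ 28.7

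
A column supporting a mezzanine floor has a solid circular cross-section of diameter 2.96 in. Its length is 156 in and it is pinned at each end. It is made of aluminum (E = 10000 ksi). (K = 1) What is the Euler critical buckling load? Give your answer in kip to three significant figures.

I = πd⁴/64 = π×2.96⁴/64 = 3.768 in⁴
Effective length L_e = K·L = 1 × 156 = 156.0 in
P_cr = π²EI / L_e² = π² × 10000×10³ × 3.768 / 156.0² = 1.528×10^4 lb

P_cr ≈ 15.3 kip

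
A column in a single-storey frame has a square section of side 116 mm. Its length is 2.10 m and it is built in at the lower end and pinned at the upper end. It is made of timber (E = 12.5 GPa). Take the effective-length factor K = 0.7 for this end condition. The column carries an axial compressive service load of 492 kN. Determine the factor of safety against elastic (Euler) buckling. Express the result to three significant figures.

n ≈ 1.75

I = a⁴/12 = 116⁴/12 = 1.509×10^7 mm⁴
I = 1.509×10^7 mm⁴ = 1.509×10^-5 m⁴
Effective length L_e = K·L = 0.7 × 2.10 = 1.470 m
P_cr = π²EI / L_e² = π² × 12.5×10⁹ × 1.509×10^-5 / 1.470² = 8.614×10^5 N
Factor of safety n = P_cr / P = 861.44 / 492 = 1.75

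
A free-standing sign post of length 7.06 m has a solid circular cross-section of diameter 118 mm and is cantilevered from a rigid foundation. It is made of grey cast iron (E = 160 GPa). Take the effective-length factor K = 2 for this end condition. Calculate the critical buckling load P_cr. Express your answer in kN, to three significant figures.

I = πd⁴/64 = π×118⁴/64 = 9.517×10^6 mm⁴
I = 9.517×10^6 mm⁴ = 9.517×10^-6 m⁴
Effective length L_e = K·L = 2 × 7.06 = 14.12 m
P_cr = π²EI / L_e² = π² × 160×10⁹ × 9.517×10^-6 / 14.12² = 7.538×10^4 N

P_cr ≈ 75.4 kN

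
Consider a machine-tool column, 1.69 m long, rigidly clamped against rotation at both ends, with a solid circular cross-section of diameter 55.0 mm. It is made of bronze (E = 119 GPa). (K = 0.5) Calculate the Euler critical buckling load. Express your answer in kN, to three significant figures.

P_cr ≈ 739 kN

I = πd⁴/64 = π×55.0⁴/64 = 4.492×10^5 mm⁴
I = 4.492×10^5 mm⁴ = 4.492×10^-7 m⁴
Effective length L_e = K·L = 0.5 × 1.69 = 0.8450 m
P_cr = π²EI / L_e² = π² × 119×10⁹ × 4.492×10^-7 / 0.8450² = 7.388×10^5 N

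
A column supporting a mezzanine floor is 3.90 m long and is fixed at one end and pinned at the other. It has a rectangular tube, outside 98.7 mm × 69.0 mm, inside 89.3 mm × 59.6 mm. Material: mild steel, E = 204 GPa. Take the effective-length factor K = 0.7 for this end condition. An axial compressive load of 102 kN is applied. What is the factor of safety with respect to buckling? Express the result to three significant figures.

n ≈ 2.98

Weak-axis I_min = (h_o·b_o³ − h_i·b_i³)/12 with b_o = 69.0, b_i = 59.60 mm (shorter outer/inner sides).
I_min = (98.7×69.0³ − 89.30×59.60³)/12 = 1.127×10^6 mm⁴
I = 1.127×10^6 mm⁴ = 1.127×10^-6 m⁴
Effective length L_e = K·L = 0.7 × 3.90 = 2.730 m
P_cr = π²EI / L_e² = π² × 204×10⁹ × 1.127×10^-6 / 2.730² = 3.043×10^5 N
Factor of safety n = P_cr / P = 304.33 / 102 = 2.98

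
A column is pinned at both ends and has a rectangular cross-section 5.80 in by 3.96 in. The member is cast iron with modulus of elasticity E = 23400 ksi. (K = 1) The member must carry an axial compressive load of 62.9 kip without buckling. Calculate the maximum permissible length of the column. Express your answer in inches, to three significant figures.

L_max ≈ 332 in

Buckling occurs about the weak axis: I_min = h·b³/12 with b = 3.96 in (the shorter side).
I_min = 5.80×3.96³/12 = 30.01 in⁴
At the buckling limit P_cr = P = 6.290×10^4 lb
From P_cr = π²EI/(K·L)²:  L = (1/K)·√(π²EI/P_cr) = (1/1)·√(π²×2.34×10^7×30.01/6.290×10^4)
L = 332 in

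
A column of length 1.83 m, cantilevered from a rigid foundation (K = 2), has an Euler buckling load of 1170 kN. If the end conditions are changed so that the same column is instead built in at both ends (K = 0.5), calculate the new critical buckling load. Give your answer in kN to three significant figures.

P_cr ≈ 18700 kN

P_cr ∝ 1/K², so P_cr,new = P_cr,old × (K_old/K_new)² = 1170 × (2/0.5)²
= 1170 × 16.00 = 18700 kN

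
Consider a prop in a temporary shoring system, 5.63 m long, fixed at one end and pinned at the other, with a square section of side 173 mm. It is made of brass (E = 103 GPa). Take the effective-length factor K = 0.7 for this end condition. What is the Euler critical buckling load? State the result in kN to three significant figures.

I = a⁴/12 = 173⁴/12 = 7.465×10^7 mm⁴
I = 7.465×10^7 mm⁴ = 7.465×10^-5 m⁴
Effective length L_e = K·L = 0.7 × 5.63 = 3.941 m
P_cr = π²EI / L_e² = π² × 103×10⁹ × 7.465×10^-5 / 3.941² = 4.886×10^6 N

P_cr ≈ 4890 kN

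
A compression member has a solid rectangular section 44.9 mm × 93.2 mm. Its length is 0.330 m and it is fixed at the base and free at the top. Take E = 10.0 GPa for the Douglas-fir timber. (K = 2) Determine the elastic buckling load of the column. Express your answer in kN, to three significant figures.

P_cr ≈ 159 kN

Buckling occurs about the weak axis: I_min = h·b³/12 with b = 44.9 mm (the shorter side).
I_min = 93.2×44.9³/12 = 7.030×10^5 mm⁴
I = 7.030×10^5 mm⁴ = 7.030×10^-7 m⁴
Effective length L_e = K·L = 2 × 0.330 = 0.6600 m
P_cr = π²EI / L_e² = π² × 10.0×10⁹ × 7.030×10^-7 / 0.6600² = 1.593×10^5 N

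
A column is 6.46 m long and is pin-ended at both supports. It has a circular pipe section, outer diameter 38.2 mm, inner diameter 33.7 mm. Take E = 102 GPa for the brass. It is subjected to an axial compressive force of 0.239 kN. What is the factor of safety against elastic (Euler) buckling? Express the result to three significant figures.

n ≈ 4.16

d_o = 38.2 mm, d_i = 33.7 mm
I = π(d_o⁴ − d_i⁴)/64 = π(38.2⁴ − 33.70⁴)/64 = 4.121×10^4 mm⁴
I = 4.121×10^4 mm⁴ = 4.121×10^-8 m⁴
Effective length L_e = K·L = 1 × 6.46 = 6.460 m
P_cr = π²EI / L_e² = π² × 102×10⁹ × 4.121×10^-8 / 6.460² = 994.2 N
Factor of safety n = P_cr / P = 0.99420 / 0.239 = 4.16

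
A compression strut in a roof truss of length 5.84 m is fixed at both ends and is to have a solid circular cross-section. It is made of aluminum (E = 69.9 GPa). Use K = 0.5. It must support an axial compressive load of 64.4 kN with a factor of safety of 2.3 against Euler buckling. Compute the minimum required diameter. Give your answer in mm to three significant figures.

d ≈ 78.1 mm

Required P_cr = n·P = 2.3 × 64.4 = 148.1 kN
L_e = K·L = 0.5 × 5.84 = 2.920 m
Required I = P_cr·L_e²/(π²E) = 1.481×10^5 × 2.920² / (π² × 6.99×10^10) = 1.831×10^-6 m⁴
I_req = 1.831×10^6 mm⁴
Solid circle: I = πd⁴/64  ⇒  d = (64I/π)^(1/4) = (64×1.831×10^6/π)^(1/4) = 78.1 mm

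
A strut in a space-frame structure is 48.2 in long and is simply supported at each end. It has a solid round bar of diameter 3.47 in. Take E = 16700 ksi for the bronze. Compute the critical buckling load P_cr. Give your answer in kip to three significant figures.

I = πd⁴/64 = π×3.47⁴/64 = 7.117 in⁴
Effective length L_e = K·L = 1 × 48.2 = 48.20 in
P_cr = π²EI / L_e² = π² × 16700×10³ × 7.117 / 48.20² = 5.049×10^5 lb

P_cr ≈ 505 kip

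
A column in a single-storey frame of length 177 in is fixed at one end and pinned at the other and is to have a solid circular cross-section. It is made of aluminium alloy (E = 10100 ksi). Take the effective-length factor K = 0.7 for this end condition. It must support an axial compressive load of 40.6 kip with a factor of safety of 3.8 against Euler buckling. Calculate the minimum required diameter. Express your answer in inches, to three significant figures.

d ≈ 4.69 in

Required P_cr = n·P = 3.8 × 40.6 = 154.3 kip
L_e = K·L = 0.7 × 177 = 123.9 in
Required I = P_cr·L_e²/(π²E) = 1.543×10^5 × 123.9² / (π² × 1.01×10^7) = 23.76 in⁴
Solid circle: I = πd⁴/64  ⇒  d = (64I/π)^(1/4) = (64×23.76/π)^(1/4) = 4.69 in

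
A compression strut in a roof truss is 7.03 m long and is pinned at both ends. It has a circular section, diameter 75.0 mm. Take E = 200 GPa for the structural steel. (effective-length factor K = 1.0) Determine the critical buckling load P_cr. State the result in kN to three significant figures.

I = πd⁴/64 = π×75.0⁴/64 = 1.553×10^6 mm⁴
I = 1.553×10^6 mm⁴ = 1.553×10^-6 m⁴
Effective length L_e = K·L = 1 × 7.03 = 7.030 m
P_cr = π²EI / L_e² = π² × 200×10⁹ × 1.553×10^-6 / 7.030² = 6.203×10^4 N

P_cr ≈ 62.0 kN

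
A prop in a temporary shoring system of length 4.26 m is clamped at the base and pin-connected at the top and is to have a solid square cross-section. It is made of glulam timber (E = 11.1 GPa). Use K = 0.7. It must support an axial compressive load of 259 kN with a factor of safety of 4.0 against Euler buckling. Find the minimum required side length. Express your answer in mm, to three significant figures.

Required P_cr = n·P = 4.0 × 259 = 1036 kN
L_e = K·L = 0.7 × 4.26 = 2.982 m
Required I = P_cr·L_e²/(π²E) = 1.036×10^6 × 2.982² / (π² × 1.11×10^10) = 8.409×10^-5 m⁴
I_req = 8.409×10^7 mm⁴
Solid square: I = a⁴/12  ⇒  a = (12I)^(1/4) = (12×8.409×10^7)^(1/4) = 178 mm

a ≈ 178 mm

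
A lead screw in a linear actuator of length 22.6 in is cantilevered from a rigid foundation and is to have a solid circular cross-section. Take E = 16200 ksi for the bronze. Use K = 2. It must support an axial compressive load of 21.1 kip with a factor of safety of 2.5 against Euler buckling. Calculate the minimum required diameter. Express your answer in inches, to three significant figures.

Required P_cr = n·P = 2.5 × 21.1 = 52.75 kip
L_e = K·L = 2 × 22.6 = 45.20 in
Required I = P_cr·L_e²/(π²E) = 5.275×10^4 × 45.20² / (π² × 1.62×10^7) = 0.6740 in⁴
Solid circle: I = πd⁴/64  ⇒  d = (64I/π)^(1/4) = (64×0.6740/π)^(1/4) = 1.92 in

d ≈ 1.92 in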